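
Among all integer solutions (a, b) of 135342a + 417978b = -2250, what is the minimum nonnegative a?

gcd(417978, 135342):
  417978 = 3·135342 + 11952
  135342 = 11·11952 + 3870
  11952 = 3·3870 + 342
  3870 = 11·342 + 108
  342 = 3·108 + 18
  108 = 6·18
so gcd(417978, 135342) = 18.
18 divides -2250, so solutions exist.
Back-substitute for Bézout coefficients:
  18 = 342 - 3·108
  ... = 135342·(-3672) + 417978·(1189)
Scale by -2250/18 = -125: (a₀, b₀) = (459000, -148625).
General solution: a = 459000 + 23221t, b = -148625 - 7519t for integer t.
a ≥ 0: smallest is 459000 mod 23221 = 17801 (at t = -19), with b = -5764.

17801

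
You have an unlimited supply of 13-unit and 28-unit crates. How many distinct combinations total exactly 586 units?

2

Need nonnegative integers with 13j + 28k = 586.
gcd(13, 28) = 1, and 13·(13) + 28·(-6) = 1.
So (j₀, k₀) = (7618, -3516); general j = 7618 + 28t, k = -3516 - 13t.
j ≥ 0 ⇒ t ≥ -272; k ≥ 0 ⇒ t ≤ -271. That's 2 values of t.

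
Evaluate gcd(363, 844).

gcd(844, 363):
  844 = 2·363 + 118
  363 = 3·118 + 9
  118 = 13·9 + 1
  9 = 9·1
so gcd(844, 363) = 1.

1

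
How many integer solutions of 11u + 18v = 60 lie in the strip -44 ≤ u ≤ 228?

gcd(18, 11):
  18 = 1·11 + 7
  11 = 1·7 + 4
  7 = 1·4 + 3
  4 = 1·3 + 1
  3 = 3·1
so gcd(18, 11) = 1.
Back-substitute for Bézout coefficients:
  1 = 4 - 1·3
  ... = 11·(5) + 18·(-3)
Scale by 60: particular solution (300, -180); reduce u mod 18: (12, -4).
General solution: u = 12 + 18t, v = -4 - 11t for integer t.
-44 ≤ 12 + 18t ≤ 228 gives t ∈ [-3, 12], which is 16 values.

16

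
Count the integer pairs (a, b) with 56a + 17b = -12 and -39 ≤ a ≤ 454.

gcd(56, 17) = 1  (56 = 3×17 + 5, 17 = 3×5 + 2, 5 = 2×2 + 1, 2 = 2×1).
Back-substituting, 56×(7) + 17×(-23) = 1.
Scale by -12: particular solution (-84, 276); reduce a mod 17: (1, -4).
General solution: a = 1 + 17t, b = -4 - 56t for integer t.
-39 ≤ 1 + 17t ≤ 454 gives t ∈ [-2, 26], which is 29 values.

29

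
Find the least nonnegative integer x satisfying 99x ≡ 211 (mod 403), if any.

340

gcd(403, 99) = 1  (403 = 4×99 + 7, 99 = 14×7 + 1, 7 = 7×1).
1 divides 211, so solutions exist.
Back-substituting, 99×(57) + 403×(-14) = 1.
So 99×(57) ≡ 1 (mod 403); multiply by 211: x ≡ 12027 (mod 403).
Smallest nonnegative: x = 12027 mod 403 = 340.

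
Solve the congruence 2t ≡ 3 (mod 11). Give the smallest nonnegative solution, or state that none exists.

gcd(11, 2) = 1.
1 divides 3, so solutions exist.
By Bézout, 2×(-5) + 11×(1) = 1.
So 2×(-5) ≡ 1 (mod 11); multiply by 3: t ≡ -15 (mod 11).
Smallest nonnegative: t = -15 mod 11 = 7.

7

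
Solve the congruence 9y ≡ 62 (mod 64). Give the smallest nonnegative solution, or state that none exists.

gcd(64, 9):
  64 = 7*9 + 1
  9 = 9*1
so gcd(64, 9) = 1.
1 divides 62, so solutions exist.
Back-substitute for Bézout coefficients:
  1 = 64 - 7*9
  ... = 9*(-7) + 64*(1)
So 9*(-7) ≡ 1 (mod 64); multiply by 62: y ≡ -434 (mod 64).
Smallest nonnegative: y = -434 mod 64 = 14.

14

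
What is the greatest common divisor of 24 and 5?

1

gcd(24, 5) = 1  (24 = 4*5 + 4, 5 = 1*4 + 1, 4 = 4*1).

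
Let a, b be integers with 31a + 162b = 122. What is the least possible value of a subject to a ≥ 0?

98

gcd(162, 31) = 1  (162 = 5·31 + 7, 31 = 4·7 + 3, 7 = 2·3 + 1, 3 = 3·1).
1 divides 122, so solutions exist.
Back-substituting, 31·(-47) + 162·(9) = 1.
Scale by 122/1 = 122: (a₀, b₀) = (-5734, 1098).
General solution: a = -5734 + 162t, b = 1098 - 31t for integer t.
a ≥ 0: smallest is -5734 mod 162 = 98 (at t = 36), with b = -18.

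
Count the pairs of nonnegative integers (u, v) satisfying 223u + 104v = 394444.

17

gcd(223, 104) = 1  (223 = 2·104 + 15, 104 = 6·15 + 14, 15 = 1·14 + 1, 14 = 14·1).
Back-substituting, 223·(7) + 104·(-15) = 1.
Scale by 394444: one solution is (2761108, -5916660). Reduce u mod 104: (12, 3767).
General: u = 12 + 104t, v = 3767 - 223t.
u ≥ 0 ⇒ t ≥ 0; v ≥ 0 ⇒ t ≤ 16. So t ∈ [0, 16]: 17 solutions.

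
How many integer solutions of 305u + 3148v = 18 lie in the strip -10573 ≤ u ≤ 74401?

gcd(3148, 305) = 1  (3148 = 10*305 + 98, 305 = 3*98 + 11, 98 = 8*11 + 10, 11 = 1*10 + 1, 10 = 10*1).
Back-substituting, 305*(289) + 3148*(-28) = 1.
Scale by 18: particular solution (5202, -504); reduce u mod 3148: (2054, -199).
General solution: u = 2054 + 3148t, v = -199 - 305t for integer t.
-10573 ≤ 2054 + 3148t ≤ 74401 gives t ∈ [-4, 22], which is 27 values.

27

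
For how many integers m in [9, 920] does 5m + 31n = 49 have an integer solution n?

gcd(31, 5):
  31 = 6×5 + 1
  5 = 5×1
so gcd(31, 5) = 1.
Back-substitute for Bézout coefficients:
  1 = 31 - 6×5
  ... = 5×(-6) + 31×(1)
Scale by 49: particular solution (-294, 49); reduce m mod 31: (16, -1).
General solution: m = 16 + 31t, n = -1 - 5t for integer t.
9 ≤ 16 + 31t ≤ 920 gives t ∈ [0, 29], which is 30 values.

30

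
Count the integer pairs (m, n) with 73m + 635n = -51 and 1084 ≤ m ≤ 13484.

gcd(635, 73):
  635 = 8*73 + 51
  73 = 1*51 + 22
  51 = 2*22 + 7
  22 = 3*7 + 1
  7 = 7*1
so gcd(635, 73) = 1.
Back-substitute for Bézout coefficients:
  1 = 22 - 3*7
  ... = 73*(87) + 635*(-10)
Scale by -51: particular solution (-4437, 510); reduce m mod 635: (8, -1).
General solution: m = 8 + 635t, n = -1 - 73t for integer t.
1084 ≤ 8 + 635t ≤ 13484 gives t ∈ [2, 21], which is 20 values.

20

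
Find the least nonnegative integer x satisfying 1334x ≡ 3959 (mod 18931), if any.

7652

gcd(18931, 1334):
  18931 = 14*1334 + 255
  1334 = 5*255 + 59
  255 = 4*59 + 19
  59 = 3*19 + 2
  19 = 9*2 + 1
  2 = 2*1
so gcd(18931, 1334) = 1.
1 divides 3959, so solutions exist.
Back-substitute for Bézout coefficients:
  1 = 19 - 9*2
  ... = 1334*(-8983) + 18931*(633)
So 1334*(-8983) ≡ 1 (mod 18931); multiply by 3959: x ≡ -35563697 (mod 18931).
Smallest nonnegative: x = -35563697 mod 18931 = 7652.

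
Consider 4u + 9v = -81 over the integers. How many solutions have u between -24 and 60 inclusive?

gcd(9, 4):
  9 = 2·4 + 1
  4 = 4·1
so gcd(9, 4) = 1.
Back-substitute for Bézout coefficients:
  1 = 9 - 2·4
  ... = 4·(-2) + 9·(1)
Scale by -81: particular solution (162, -81); reduce u mod 9: (0, -9).
General solution: u = 0 + 9t, v = -9 - 4t for integer t.
-24 ≤ 0 + 9t ≤ 60 gives t ∈ [-2, 6], which is 9 values.

9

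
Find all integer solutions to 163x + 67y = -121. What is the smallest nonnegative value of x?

12

gcd(163, 67) = 1.
1 divides -121, so solutions exist.
By Bézout, 163×(-30) + 67×(73) = 1.
Scale by -121/1 = -121: (x₀, y₀) = (3630, -8833).
General solution: x = 3630 + 67t, y = -8833 - 163t for integer t.
x ≥ 0: smallest is 3630 mod 67 = 12 (at t = -54), with y = -31.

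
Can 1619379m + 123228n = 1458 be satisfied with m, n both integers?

gcd(1619379, 123228) = 27  (1619379 = 13×123228 + 17415, 123228 = 7×17415 + 1323, 17415 = 13×1323 + 216, 1323 = 6×216 + 27, 216 = 8×27).
27 divides 1458, so integer solutions exist.

yes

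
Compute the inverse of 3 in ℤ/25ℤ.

gcd(25, 3) = 1  (25 = 8×3 + 1, 3 = 3×1).
Back-substituting, 3×(-8) + 25×(1) = 1.
So 3×-8 ≡ 1 (mod 25), and -8 mod 25 = 17.

17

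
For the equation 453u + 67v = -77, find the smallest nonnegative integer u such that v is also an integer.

9

gcd(453, 67):
  453 = 6·67 + 51
  67 = 1·51 + 16
  51 = 3·16 + 3
  16 = 5·3 + 1
  3 = 3·1
so gcd(453, 67) = 1.
1 divides -77, so solutions exist.
Back-substitute for Bézout coefficients:
  1 = 16 - 5·3
  ... = 453·(-21) + 67·(142)
Scale by -77/1 = -77: (u₀, v₀) = (1617, -10934).
General solution: u = 1617 + 67t, v = -10934 - 453t for integer t.
u ≥ 0: smallest is 1617 mod 67 = 9 (at t = -24), with v = -62.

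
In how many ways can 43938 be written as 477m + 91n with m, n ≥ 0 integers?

1

gcd(477, 91) = 1.
By Bézout, 477×(29) + 91×(-152) = 1.
One solution: (20, 378).
General: m = 20 + 91t, n = 378 - 477t.
m ≥ 0 ⇒ t ≥ 0; n ≥ 0 ⇒ t ≤ 0. So t ∈ [0, 0]: 1 solution.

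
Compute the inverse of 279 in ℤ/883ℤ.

gcd(883, 279):
  883 = 3×279 + 46
  279 = 6×46 + 3
  46 = 15×3 + 1
  3 = 3×1
so gcd(883, 279) = 1.
Back-substitute for Bézout coefficients:
  1 = 46 - 15×3
  ... = 279×(-288) + 883×(91)
So 279×-288 ≡ 1 (mod 883), and -288 mod 883 = 595.

595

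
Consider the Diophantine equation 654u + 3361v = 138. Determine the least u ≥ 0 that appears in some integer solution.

gcd(3361, 654) = 1  (3361 = 5*654 + 91, 654 = 7*91 + 17, 91 = 5*17 + 6, 17 = 2*6 + 5, 6 = 1*5 + 1, 5 = 5*1).
1 divides 138, so solutions exist.
Back-substituting, 654*(-591) + 3361*(115) = 1.
Scale by 138/1 = 138: (u₀, v₀) = (-81558, 15870).
General solution: u = -81558 + 3361t, v = 15870 - 654t for integer t.
u ≥ 0: smallest is -81558 mod 3361 = 2467 (at t = 25), with v = -480.

2467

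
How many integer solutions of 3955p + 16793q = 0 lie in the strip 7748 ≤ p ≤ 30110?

gcd(16793, 3955):
  16793 = 4·3955 + 973
  3955 = 4·973 + 63
  973 = 15·63 + 28
  63 = 2·28 + 7
  28 = 4·7
so gcd(16793, 3955) = 7.
Back-substitute for Bézout coefficients:
  7 = 63 - 2·28
  ... = 3955·(535) + 16793·(-126)
Scale by 0: particular solution (0, 0); reduce p mod 2399: (0, 0).
General solution: p = 0 + 2399t, q = 0 - 565t for integer t.
7748 ≤ 0 + 2399t ≤ 30110 gives t ∈ [4, 12], which is 9 values.

9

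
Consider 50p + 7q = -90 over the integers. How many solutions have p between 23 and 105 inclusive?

gcd(50, 7) = 1.
By Bézout, 50×(1) + 7×(-7) = 1.
Particular solution: (1, -20).
General solution: p = 1 + 7t, q = -20 - 50t for integer t.
23 ≤ 1 + 7t ≤ 105 gives t ∈ [4, 14], which is 11 values.

11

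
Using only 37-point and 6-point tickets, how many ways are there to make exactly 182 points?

Need nonnegative integers with 37j + 6k = 182.
gcd(37, 6) = 1, and 37·(1) + 6·(-6) = 1.
So (j₀, k₀) = (182, -1092); general j = 182 + 6t, k = -1092 - 37t.
j ≥ 0 ⇒ t ≥ -30; k ≥ 0 ⇒ t ≤ -30. That's 1 value of t.

1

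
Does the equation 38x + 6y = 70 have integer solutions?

gcd(38, 6) = 2  (38 = 6*6 + 2, 6 = 3*2).
2 divides 70, so integer solutions exist.

yes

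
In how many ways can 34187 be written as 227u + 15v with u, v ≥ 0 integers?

gcd(227, 15):
  227 = 15·15 + 2
  15 = 7·2 + 1
  2 = 2·1
so gcd(227, 15) = 1.
Back-substitute for Bézout coefficients:
  1 = 15 - 7·2
  ... = 227·(-7) + 15·(106)
Scale by 34187: one solution is (-239309, 3623822). Reduce u mod 15: (1, 2264).
General: u = 1 + 15t, v = 2264 - 227t.
u ≥ 0 ⇒ t ≥ 0; v ≥ 0 ⇒ t ≤ 9. So t ∈ [0, 9]: 10 solutions.

10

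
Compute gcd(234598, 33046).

26

gcd(234598, 33046):
  234598 = 7·33046 + 3276
  33046 = 10·3276 + 286
  3276 = 11·286 + 130
  286 = 2·130 + 26
  130 = 5·26
so gcd(234598, 33046) = 26.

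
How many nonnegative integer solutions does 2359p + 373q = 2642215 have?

3

gcd(2359, 373) = 1.
By Bézout, 2359×(37) + 373×(-234) = 1.
One solution: (147, 6154).
General: p = 147 + 373t, q = 6154 - 2359t.
p ≥ 0 ⇒ t ≥ 0; q ≥ 0 ⇒ t ≤ 2. So t ∈ [0, 2]: 3 solutions.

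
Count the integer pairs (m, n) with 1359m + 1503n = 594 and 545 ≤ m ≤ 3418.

gcd(1503, 1359):
  1503 = 1·1359 + 144
  1359 = 9·144 + 63
  144 = 2·63 + 18
  63 = 3·18 + 9
  18 = 2·9
so gcd(1503, 1359) = 9.
Back-substitute for Bézout coefficients:
  9 = 63 - 3·18
  ... = 1359·(73) + 1503·(-66)
Scale by 66: particular solution (4818, -4356); reduce m mod 167: (142, -128).
General solution: m = 142 + 167t, n = -128 - 151t for integer t.
545 ≤ 142 + 167t ≤ 3418 gives t ∈ [3, 19], which is 17 values.

17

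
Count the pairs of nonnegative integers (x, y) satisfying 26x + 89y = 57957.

25

gcd(89, 26) = 1.
By Bézout, 26×(24) + 89×(-7) = 1.
One solution: (76, 629).
General: x = 76 + 89t, y = 629 - 26t.
x ≥ 0 ⇒ t ≥ 0; y ≥ 0 ⇒ t ≤ 24. So t ∈ [0, 24]: 25 solutions.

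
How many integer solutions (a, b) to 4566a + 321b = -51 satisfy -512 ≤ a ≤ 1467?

gcd(4566, 321) = 3.
By Bézout, 4566*(-49) + 321*(697) = 3.
Particular solution: (84, -1195).
General solution: a = 84 + 107t, b = -1195 - 1522t for integer t.
-512 ≤ 84 + 107t ≤ 1467 gives t ∈ [-5, 12], which is 18 values.

18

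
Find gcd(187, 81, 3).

1

gcd(187, 81):
  187 = 2·81 + 25
  81 = 3·25 + 6
  25 = 4·6 + 1
  6 = 6·1
so gcd(187, 81) = 1.
gcd(1, 3) = 1.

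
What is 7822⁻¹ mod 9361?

gcd(9361, 7822) = 1.
By Bézout, 7822×(-1253) + 9361×(1047) = 1.
So 7822×-1253 ≡ 1 (mod 9361), and -1253 mod 9361 = 8108.

8108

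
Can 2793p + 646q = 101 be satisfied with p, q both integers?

no

gcd(2793, 646) = 19.
19 does not divide 101 (remainder 6), so no integer solutions.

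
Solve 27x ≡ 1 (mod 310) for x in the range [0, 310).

gcd(310, 27) = 1.
By Bézout, 27×(23) + 310×(-2) = 1.
So 27×23 ≡ 1 (mod 310), and 23 mod 310 = 23.

23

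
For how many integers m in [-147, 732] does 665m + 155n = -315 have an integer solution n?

28

gcd(665, 155):
  665 = 4·155 + 45
  155 = 3·45 + 20
  45 = 2·20 + 5
  20 = 4·5
so gcd(665, 155) = 5.
Back-substitute for Bézout coefficients:
  5 = 45 - 2·20
  ... = 665·(7) + 155·(-30)
Scale by -63: particular solution (-441, 1890); reduce m mod 31: (24, -105).
General solution: m = 24 + 31t, n = -105 - 133t for integer t.
-147 ≤ 24 + 31t ≤ 732 gives t ∈ [-5, 22], which is 28 values.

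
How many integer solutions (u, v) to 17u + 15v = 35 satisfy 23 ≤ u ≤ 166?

10

gcd(17, 15) = 1.
By Bézout, 17·(-7) + 15·(8) = 1.
Particular solution: (10, -9).
General solution: u = 10 + 15t, v = -9 - 17t for integer t.
23 ≤ 10 + 15t ≤ 166 gives t ∈ [1, 10], which is 10 values.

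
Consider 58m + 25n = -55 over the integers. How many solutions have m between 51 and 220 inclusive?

gcd(58, 25) = 1  (58 = 2×25 + 8, 25 = 3×8 + 1, 8 = 8×1).
Back-substituting, 58×(-3) + 25×(7) = 1.
Scale by -55: particular solution (165, -385); reduce m mod 25: (15, -37).
General solution: m = 15 + 25t, n = -37 - 58t for integer t.
51 ≤ 15 + 25t ≤ 220 gives t ∈ [2, 8], which is 7 values.

7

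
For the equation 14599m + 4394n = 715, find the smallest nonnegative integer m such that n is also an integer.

323

gcd(14599, 4394):
  14599 = 3*4394 + 1417
  4394 = 3*1417 + 143
  1417 = 9*143 + 130
  143 = 1*130 + 13
  130 = 10*13
so gcd(14599, 4394) = 13.
13 divides 715, so solutions exist.
Back-substitute for Bézout coefficients:
  13 = 143 - 1*130
  ... = 14599*(-31) + 4394*(103)
Scale by 715/13 = 55: (m₀, n₀) = (-1705, 5665).
General solution: m = -1705 + 338t, n = 5665 - 1123t for integer t.
m ≥ 0: smallest is -1705 mod 338 = 323 (at t = 6), with n = -1073.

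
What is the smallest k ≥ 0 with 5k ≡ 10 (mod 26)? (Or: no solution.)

2

gcd(26, 5) = 1  (26 = 5×5 + 1, 5 = 5×1).
1 divides 10, so solutions exist.
Back-substituting, 5×(-5) + 26×(1) = 1.
So 5×(-5) ≡ 1 (mod 26); multiply by 10: k ≡ -50 (mod 26).
Smallest nonnegative: k = -50 mod 26 = 2.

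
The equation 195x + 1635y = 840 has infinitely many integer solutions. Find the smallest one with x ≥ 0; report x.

63

gcd(1635, 195):
  1635 = 8*195 + 75
  195 = 2*75 + 45
  75 = 1*45 + 30
  45 = 1*30 + 15
  30 = 2*15
so gcd(1635, 195) = 15.
15 divides 840, so solutions exist.
Back-substitute for Bézout coefficients:
  15 = 45 - 1*30
  ... = 195*(42) + 1635*(-5)
Scale by 840/15 = 56: (x₀, y₀) = (2352, -280).
General solution: x = 2352 + 109t, y = -280 - 13t for integer t.
x ≥ 0: smallest is 2352 mod 109 = 63 (at t = -21), with y = -7.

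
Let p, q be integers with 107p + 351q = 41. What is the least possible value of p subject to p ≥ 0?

gcd(351, 107):
  351 = 3·107 + 30
  107 = 3·30 + 17
  30 = 1·17 + 13
  17 = 1·13 + 4
  13 = 3·4 + 1
  4 = 4·1
so gcd(351, 107) = 1.
1 divides 41, so solutions exist.
Back-substitute for Bézout coefficients:
  1 = 13 - 3·4
  ... = 107·(-82) + 351·(25)
Scale by 41/1 = 41: (p₀, q₀) = (-3362, 1025).
General solution: p = -3362 + 351t, q = 1025 - 107t for integer t.
p ≥ 0: smallest is -3362 mod 351 = 148 (at t = 10), with q = -45.

148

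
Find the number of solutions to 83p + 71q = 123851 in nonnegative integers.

21

gcd(83, 71):
  83 = 1*71 + 12
  71 = 5*12 + 11
  12 = 1*11 + 1
  11 = 11*1
so gcd(83, 71) = 1.
Back-substitute for Bézout coefficients:
  1 = 12 - 1*11
  ... = 83*(6) + 71*(-7)
Scale by 123851: one solution is (743106, -866957). Reduce p mod 71: (20, 1721).
General: p = 20 + 71t, q = 1721 - 83t.
p ≥ 0 ⇒ t ≥ 0; q ≥ 0 ⇒ t ≤ 20. So t ∈ [0, 20]: 21 solutions.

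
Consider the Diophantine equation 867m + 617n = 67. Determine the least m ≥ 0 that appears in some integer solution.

368

gcd(867, 617):
  867 = 1*617 + 250
  617 = 2*250 + 117
  250 = 2*117 + 16
  117 = 7*16 + 5
  16 = 3*5 + 1
  5 = 5*1
so gcd(867, 617) = 1.
1 divides 67, so solutions exist.
Back-substitute for Bézout coefficients:
  1 = 16 - 3*5
  ... = 867*(116) + 617*(-163)
Scale by 67/1 = 67: (m₀, n₀) = (7772, -10921).
General solution: m = 7772 + 617t, n = -10921 - 867t for integer t.
m ≥ 0: smallest is 7772 mod 617 = 368 (at t = -12), with n = -517.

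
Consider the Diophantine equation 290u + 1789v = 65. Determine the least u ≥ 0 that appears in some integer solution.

gcd(1789, 290):
  1789 = 6·290 + 49
  290 = 5·49 + 45
  49 = 1·45 + 4
  45 = 11·4 + 1
  4 = 4·1
so gcd(1789, 290) = 1.
1 divides 65, so solutions exist.
Back-substitute for Bézout coefficients:
  1 = 45 - 11·4
  ... = 290·(438) + 1789·(-71)
Scale by 65/1 = 65: (u₀, v₀) = (28470, -4615).
General solution: u = 28470 + 1789t, v = -4615 - 290t for integer t.
u ≥ 0: smallest is 28470 mod 1789 = 1635 (at t = -15), with v = -265.

1635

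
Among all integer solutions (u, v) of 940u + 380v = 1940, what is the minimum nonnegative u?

gcd(940, 380) = 20  (940 = 2·380 + 180, 380 = 2·180 + 20, 180 = 9·20).
20 divides 1940, so solutions exist.
Back-substituting, 940·(-2) + 380·(5) = 20.
Scale by 1940/20 = 97: (u₀, v₀) = (-194, 485).
General solution: u = -194 + 19t, v = 485 - 47t for integer t.
u ≥ 0: smallest is -194 mod 19 = 15 (at t = 11), with v = -32.

15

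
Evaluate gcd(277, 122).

1

gcd(277, 122) = 1  (277 = 2×122 + 33, 122 = 3×33 + 23, 33 = 1×23 + 10, 23 = 2×10 + 3, 10 = 3×3 + 1, 3 = 3×1).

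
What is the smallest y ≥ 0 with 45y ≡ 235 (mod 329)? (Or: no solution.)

gcd(329, 45):
  329 = 7*45 + 14
  45 = 3*14 + 3
  14 = 4*3 + 2
  3 = 1*2 + 1
  2 = 2*1
so gcd(329, 45) = 1.
1 divides 235, so solutions exist.
Back-substitute for Bézout coefficients:
  1 = 3 - 1*2
  ... = 45*(117) + 329*(-16)
So 45*(117) ≡ 1 (mod 329); multiply by 235: y ≡ 27495 (mod 329).
Smallest nonnegative: y = 27495 mod 329 = 188.

188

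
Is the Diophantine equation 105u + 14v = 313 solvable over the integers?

no

gcd(105, 14):
  105 = 7·14 + 7
  14 = 2·7
so gcd(105, 14) = 7.
7 does not divide 313 (remainder 5), so no integer solutions.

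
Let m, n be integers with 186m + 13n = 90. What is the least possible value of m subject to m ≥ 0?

gcd(186, 13) = 1.
1 divides 90, so solutions exist.
By Bézout, 186*(-3) + 13*(43) = 1.
Scale by 90/1 = 90: (m₀, n₀) = (-270, 3870).
General solution: m = -270 + 13t, n = 3870 - 186t for integer t.
m ≥ 0: smallest is -270 mod 13 = 3 (at t = 21), with n = -36.

3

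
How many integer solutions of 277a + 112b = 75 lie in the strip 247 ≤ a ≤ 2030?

16

gcd(277, 112):
  277 = 2×112 + 53
  112 = 2×53 + 6
  53 = 8×6 + 5
  6 = 1×5 + 1
  5 = 5×1
so gcd(277, 112) = 1.
Back-substitute for Bézout coefficients:
  1 = 6 - 1×5
  ... = 277×(-19) + 112×(47)
Scale by 75: particular solution (-1425, 3525); reduce a mod 112: (31, -76).
General solution: a = 31 + 112t, b = -76 - 277t for integer t.
247 ≤ 31 + 112t ≤ 2030 gives t ∈ [2, 17], which is 16 values.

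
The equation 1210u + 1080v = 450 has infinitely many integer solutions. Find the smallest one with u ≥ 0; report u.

gcd(1210, 1080):
  1210 = 1*1080 + 130
  1080 = 8*130 + 40
  130 = 3*40 + 10
  40 = 4*10
so gcd(1210, 1080) = 10.
10 divides 450, so solutions exist.
Back-substitute for Bézout coefficients:
  10 = 130 - 3*40
  ... = 1210*(25) + 1080*(-28)
Scale by 450/10 = 45: (u₀, v₀) = (1125, -1260).
General solution: u = 1125 + 108t, v = -1260 - 121t for integer t.
u ≥ 0: smallest is 1125 mod 108 = 45 (at t = -10), with v = -50.

45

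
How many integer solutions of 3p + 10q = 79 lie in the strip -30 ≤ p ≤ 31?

gcd(10, 3):
  10 = 3×3 + 1
  3 = 3×1
so gcd(10, 3) = 1.
Back-substitute for Bézout coefficients:
  1 = 10 - 3×3
  ... = 3×(-3) + 10×(1)
Scale by 79: particular solution (-237, 79); reduce p mod 10: (3, 7).
General solution: p = 3 + 10t, q = 7 - 3t for integer t.
-30 ≤ 3 + 10t ≤ 31 gives t ∈ [-3, 2], which is 6 values.

6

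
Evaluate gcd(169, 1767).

1

gcd(1767, 169):
  1767 = 10×169 + 77
  169 = 2×77 + 15
  77 = 5×15 + 2
  15 = 7×2 + 1
  2 = 2×1
so gcd(1767, 169) = 1.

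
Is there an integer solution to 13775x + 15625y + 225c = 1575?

yes

gcd(15625, 13775) = 25.
gcd(25, 225) = 25.
25 divides 1575, so integer solutions exist.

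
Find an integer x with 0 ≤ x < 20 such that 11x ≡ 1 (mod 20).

gcd(20, 11):
  20 = 1·11 + 9
  11 = 1·9 + 2
  9 = 4·2 + 1
  2 = 2·1
so gcd(20, 11) = 1.
Back-substitute for Bézout coefficients:
  1 = 9 - 4·2
  ... = 11·(-9) + 20·(5)
So 11·-9 ≡ 1 (mod 20), and -9 mod 20 = 11.

11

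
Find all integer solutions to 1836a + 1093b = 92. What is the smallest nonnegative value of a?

gcd(1836, 1093) = 1.
1 divides 92, so solutions exist.
By Bézout, 1836·(178) + 1093·(-299) = 1.
Scale by 92/1 = 92: (a₀, b₀) = (16376, -27508).
General solution: a = 16376 + 1093t, b = -27508 - 1836t for integer t.
a ≥ 0: smallest is 16376 mod 1093 = 1074 (at t = -14), with b = -1804.

1074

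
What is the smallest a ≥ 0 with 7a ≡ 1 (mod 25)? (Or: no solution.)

18

gcd(25, 7) = 1  (25 = 3×7 + 4, 7 = 1×4 + 3, 4 = 1×3 + 1, 3 = 3×1).
1 divides 1, so solutions exist.
Back-substituting, 7×(-7) + 25×(2) = 1.
So 7×(-7) ≡ 1 (mod 25); multiply by 1: a ≡ -7 (mod 25).
Smallest nonnegative: a = -7 mod 25 = 18.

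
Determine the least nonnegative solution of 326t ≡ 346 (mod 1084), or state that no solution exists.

297

gcd(1084, 326) = 2.
2 divides 346, so solutions exist.
By Bézout, 326*(-133) + 1084*(40) = 2.
So 326*(-133) ≡ 2 (mod 1084); multiply by 173: t ≡ -23009 (mod 542).
Smallest nonnegative: t = -23009 mod 542 = 297.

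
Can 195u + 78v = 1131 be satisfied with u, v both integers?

gcd(195, 78) = 39.
39 divides 1131, so integer solutions exist.

yes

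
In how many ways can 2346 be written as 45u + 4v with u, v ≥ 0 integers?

13

gcd(45, 4):
  45 = 11·4 + 1
  4 = 4·1
so gcd(45, 4) = 1.
Back-substitute for Bézout coefficients:
  1 = 45 - 11·4
  ... = 45·(1) + 4·(-11)
Scale by 2346: one solution is (2346, -25806). Reduce u mod 4: (2, 564).
General: u = 2 + 4t, v = 564 - 45t.
u ≥ 0 ⇒ t ≥ 0; v ≥ 0 ⇒ t ≤ 12. So t ∈ [0, 12]: 13 solutions.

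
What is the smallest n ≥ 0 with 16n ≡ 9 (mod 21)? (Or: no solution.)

gcd(21, 16):
  21 = 1×16 + 5
  16 = 3×5 + 1
  5 = 5×1
so gcd(21, 16) = 1.
1 divides 9, so solutions exist.
Back-substitute for Bézout coefficients:
  1 = 16 - 3×5
  ... = 16×(4) + 21×(-3)
So 16×(4) ≡ 1 (mod 21); multiply by 9: n ≡ 36 (mod 21).
Smallest nonnegative: n = 36 mod 21 = 15.

15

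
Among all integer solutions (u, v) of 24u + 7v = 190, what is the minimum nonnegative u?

5

gcd(24, 7) = 1.
1 divides 190, so solutions exist.
By Bézout, 24*(-2) + 7*(7) = 1.
Scale by 190/1 = 190: (u₀, v₀) = (-380, 1330).
General solution: u = -380 + 7t, v = 1330 - 24t for integer t.
u ≥ 0: smallest is -380 mod 7 = 5 (at t = 55), with v = 10.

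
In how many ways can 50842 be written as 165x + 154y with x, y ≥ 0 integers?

22

gcd(165, 154) = 11  (165 = 1*154 + 11, 154 = 14*11).
Back-substituting, 165*(1) + 154*(-1) = 11.
Scale by 4622: one solution is (4622, -4622). Reduce x mod 14: (2, 328).
General: x = 2 + 14t, y = 328 - 15t.
x ≥ 0 ⇒ t ≥ 0; y ≥ 0 ⇒ t ≤ 21. So t ∈ [0, 21]: 22 solutions.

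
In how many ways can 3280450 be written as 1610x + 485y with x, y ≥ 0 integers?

gcd(1610, 485) = 5.
By Bézout, 1610·(-25) + 485·(83) = 5.
One solution: (62, 6558).
General: x = 62 + 97t, y = 6558 - 322t.
x ≥ 0 ⇒ t ≥ 0; y ≥ 0 ⇒ t ≤ 20. So t ∈ [0, 20]: 21 solutions.

21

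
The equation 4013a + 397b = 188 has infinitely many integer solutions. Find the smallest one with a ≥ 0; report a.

69

gcd(4013, 397):
  4013 = 10·397 + 43
  397 = 9·43 + 10
  43 = 4·10 + 3
  10 = 3·3 + 1
  3 = 3·1
so gcd(4013, 397) = 1.
1 divides 188, so solutions exist.
Back-substitute for Bézout coefficients:
  1 = 10 - 3·3
  ... = 4013·(-120) + 397·(1213)
Scale by 188/1 = 188: (a₀, b₀) = (-22560, 228044).
General solution: a = -22560 + 397t, b = 228044 - 4013t for integer t.
a ≥ 0: smallest is -22560 mod 397 = 69 (at t = 57), with b = -697.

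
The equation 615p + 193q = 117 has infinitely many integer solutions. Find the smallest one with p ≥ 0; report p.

gcd(615, 193):
  615 = 3×193 + 36
  193 = 5×36 + 13
  36 = 2×13 + 10
  13 = 1×10 + 3
  10 = 3×3 + 1
  3 = 3×1
so gcd(615, 193) = 1.
1 divides 117, so solutions exist.
Back-substitute for Bézout coefficients:
  1 = 10 - 3×3
  ... = 615×(59) + 193×(-188)
Scale by 117/1 = 117: (p₀, q₀) = (6903, -21996).
General solution: p = 6903 + 193t, q = -21996 - 615t for integer t.
p ≥ 0: smallest is 6903 mod 193 = 148 (at t = -35), with q = -471.

148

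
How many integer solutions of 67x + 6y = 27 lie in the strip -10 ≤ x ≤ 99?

19

gcd(67, 6) = 1  (67 = 11·6 + 1, 6 = 6·1).
Back-substituting, 67·(1) + 6·(-11) = 1.
Scale by 27: particular solution (27, -297); reduce x mod 6: (3, -29).
General solution: x = 3 + 6t, y = -29 - 67t for integer t.
-10 ≤ 3 + 6t ≤ 99 gives t ∈ [-2, 16], which is 19 values.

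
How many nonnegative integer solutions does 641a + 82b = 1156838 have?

22

gcd(641, 82) = 1.
By Bézout, 641×(-11) + 82×(86) = 1.
One solution: (34, 13842).
General: a = 34 + 82t, b = 13842 - 641t.
a ≥ 0 ⇒ t ≥ 0; b ≥ 0 ⇒ t ≤ 21. So t ∈ [0, 21]: 22 solutions.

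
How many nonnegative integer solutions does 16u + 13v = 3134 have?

15

gcd(16, 13):
  16 = 1×13 + 3
  13 = 4×3 + 1
  3 = 3×1
so gcd(16, 13) = 1.
Back-substitute for Bézout coefficients:
  1 = 13 - 4×3
  ... = 16×(-4) + 13×(5)
Scale by 3134: one solution is (-12536, 15670). Reduce u mod 13: (9, 230).
General: u = 9 + 13t, v = 230 - 16t.
u ≥ 0 ⇒ t ≥ 0; v ≥ 0 ⇒ t ≤ 14. So t ∈ [0, 14]: 15 solutions.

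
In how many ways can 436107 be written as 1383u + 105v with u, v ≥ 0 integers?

9

gcd(1383, 105) = 3  (1383 = 13·105 + 18, 105 = 5·18 + 15, 18 = 1·15 + 3, 15 = 5·3).
Back-substituting, 1383·(6) + 105·(-79) = 3.
Scale by 145369: one solution is (872214, -11484151). Reduce u mod 35: (14, 3969).
General: u = 14 + 35t, v = 3969 - 461t.
u ≥ 0 ⇒ t ≥ 0; v ≥ 0 ⇒ t ≤ 8. So t ∈ [0, 8]: 9 solutions.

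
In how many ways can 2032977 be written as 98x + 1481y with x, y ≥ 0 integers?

14

gcd(1481, 98) = 1  (1481 = 15·98 + 11, 98 = 8·11 + 10, 11 = 1·10 + 1, 10 = 10·1).
Back-substituting, 98·(-136) + 1481·(9) = 1.
Scale by 2032977: one solution is (-276484872, 18296793). Reduce x mod 1481: (56, 1369).
General: x = 56 + 1481t, y = 1369 - 98t.
x ≥ 0 ⇒ t ≥ 0; y ≥ 0 ⇒ t ≤ 13. So t ∈ [0, 13]: 14 solutions.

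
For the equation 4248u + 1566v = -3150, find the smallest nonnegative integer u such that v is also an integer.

gcd(4248, 1566):
  4248 = 2·1566 + 1116
  1566 = 1·1116 + 450
  1116 = 2·450 + 216
  450 = 2·216 + 18
  216 = 12·18
so gcd(4248, 1566) = 18.
18 divides -3150, so solutions exist.
Back-substitute for Bézout coefficients:
  18 = 450 - 2·216
  ... = 4248·(-7) + 1566·(19)
Scale by -3150/18 = -175: (u₀, v₀) = (1225, -3325).
General solution: u = 1225 + 87t, v = -3325 - 236t for integer t.
u ≥ 0: smallest is 1225 mod 87 = 7 (at t = -14), with v = -21.

7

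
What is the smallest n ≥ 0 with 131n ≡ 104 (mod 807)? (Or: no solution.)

gcd(807, 131) = 1.
1 divides 104, so solutions exist.
By Bézout, 131*(-154) + 807*(25) = 1.
So 131*(-154) ≡ 1 (mod 807); multiply by 104: n ≡ -16016 (mod 807).
Smallest nonnegative: n = -16016 mod 807 = 124.

124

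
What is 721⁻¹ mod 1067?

gcd(1067, 721):
  1067 = 1*721 + 346
  721 = 2*346 + 29
  346 = 11*29 + 27
  29 = 1*27 + 2
  27 = 13*2 + 1
  2 = 2*1
so gcd(1067, 721) = 1.
Back-substitute for Bézout coefficients:
  1 = 27 - 13*2
  ... = 721*(-515) + 1067*(348)
So 721*-515 ≡ 1 (mod 1067), and -515 mod 1067 = 552.

552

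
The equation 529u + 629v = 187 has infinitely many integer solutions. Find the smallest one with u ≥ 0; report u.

gcd(629, 529) = 1.
1 divides 187, so solutions exist.
By Bézout, 529·(-195) + 629·(164) = 1.
Scale by 187/1 = 187: (u₀, v₀) = (-36465, 30668).
General solution: u = -36465 + 629t, v = 30668 - 529t for integer t.
u ≥ 0: smallest is -36465 mod 629 = 17 (at t = 58), with v = -14.

17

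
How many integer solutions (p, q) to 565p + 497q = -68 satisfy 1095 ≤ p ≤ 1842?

1

gcd(565, 497):
  565 = 1×497 + 68
  497 = 7×68 + 21
  68 = 3×21 + 5
  21 = 4×5 + 1
  5 = 5×1
so gcd(565, 497) = 1.
Back-substitute for Bézout coefficients:
  1 = 21 - 4×5
  ... = 565×(-95) + 497×(108)
Scale by -68: particular solution (6460, -7344); reduce p mod 497: (496, -564).
General solution: p = 496 + 497t, q = -564 - 565t for integer t.
1095 ≤ 496 + 497t ≤ 1842 gives t ∈ [2, 2], which is 1 value.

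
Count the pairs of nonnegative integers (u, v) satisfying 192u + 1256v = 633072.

gcd(1256, 192) = 8  (1256 = 6×192 + 104, 192 = 1×104 + 88, 104 = 1×88 + 16, 88 = 5×16 + 8, 16 = 2×8).
Back-substituting, 192×(72) + 1256×(-11) = 8.
Scale by 79134: one solution is (5697648, -870474). Reduce u mod 157: (118, 486).
General: u = 118 + 157t, v = 486 - 24t.
u ≥ 0 ⇒ t ≥ 0; v ≥ 0 ⇒ t ≤ 20. So t ∈ [0, 20]: 21 solutions.

21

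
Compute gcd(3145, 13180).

gcd(13180, 3145):
  13180 = 4*3145 + 600
  3145 = 5*600 + 145
  600 = 4*145 + 20
  145 = 7*20 + 5
  20 = 4*5
so gcd(13180, 3145) = 5.

5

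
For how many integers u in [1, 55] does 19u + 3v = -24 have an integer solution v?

gcd(19, 3):
  19 = 6×3 + 1
  3 = 3×1
so gcd(19, 3) = 1.
Back-substitute for Bézout coefficients:
  1 = 19 - 6×3
  ... = 19×(1) + 3×(-6)
Scale by -24: particular solution (-24, 144); reduce u mod 3: (0, -8).
General solution: u = 0 + 3t, v = -8 - 19t for integer t.
1 ≤ 0 + 3t ≤ 55 gives t ∈ [1, 18], which is 18 values.

18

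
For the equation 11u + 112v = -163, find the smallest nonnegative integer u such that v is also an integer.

gcd(112, 11):
  112 = 10*11 + 2
  11 = 5*2 + 1
  2 = 2*1
so gcd(112, 11) = 1.
1 divides -163, so solutions exist.
Back-substitute for Bézout coefficients:
  1 = 11 - 5*2
  ... = 11*(51) + 112*(-5)
Scale by -163/1 = -163: (u₀, v₀) = (-8313, 815).
General solution: u = -8313 + 112t, v = 815 - 11t for integer t.
u ≥ 0: smallest is -8313 mod 112 = 87 (at t = 75), with v = -10.

87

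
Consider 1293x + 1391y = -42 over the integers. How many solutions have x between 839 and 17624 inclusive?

12

gcd(1391, 1293):
  1391 = 1*1293 + 98
  1293 = 13*98 + 19
  98 = 5*19 + 3
  19 = 6*3 + 1
  3 = 3*1
so gcd(1391, 1293) = 1.
Back-substitute for Bézout coefficients:
  1 = 19 - 6*3
  ... = 1293*(440) + 1391*(-409)
Scale by -42: particular solution (-18480, 17178); reduce x mod 1391: (994, -924).
General solution: x = 994 + 1391t, y = -924 - 1293t for integer t.
839 ≤ 994 + 1391t ≤ 17624 gives t ∈ [0, 11], which is 12 values.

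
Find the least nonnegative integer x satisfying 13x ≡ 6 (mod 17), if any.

7

gcd(17, 13) = 1.
1 divides 6, so solutions exist.
By Bézout, 13×(4) + 17×(-3) = 1.
So 13×(4) ≡ 1 (mod 17); multiply by 6: x ≡ 24 (mod 17).
Smallest nonnegative: x = 24 mod 17 = 7.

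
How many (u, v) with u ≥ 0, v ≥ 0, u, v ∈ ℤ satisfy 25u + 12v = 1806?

gcd(25, 12):
  25 = 2*12 + 1
  12 = 12*1
so gcd(25, 12) = 1.
Back-substitute for Bézout coefficients:
  1 = 25 - 2*12
  ... = 25*(1) + 12*(-2)
Scale by 1806: one solution is (1806, -3612). Reduce u mod 12: (6, 138).
General: u = 6 + 12t, v = 138 - 25t.
u ≥ 0 ⇒ t ≥ 0; v ≥ 0 ⇒ t ≤ 5. So t ∈ [0, 5]: 6 solutions.

6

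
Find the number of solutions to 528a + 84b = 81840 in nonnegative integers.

gcd(528, 84):
  528 = 6×84 + 24
  84 = 3×24 + 12
  24 = 2×12
so gcd(528, 84) = 12.
Back-substitute for Bézout coefficients:
  12 = 84 - 3×24
  ... = 528×(-3) + 84×(19)
Scale by 6820: one solution is (-20460, 129580). Reduce a mod 7: (1, 968).
General: a = 1 + 7t, b = 968 - 44t.
a ≥ 0 ⇒ t ≥ 0; b ≥ 0 ⇒ t ≤ 22. So t ∈ [0, 22]: 23 solutions.

23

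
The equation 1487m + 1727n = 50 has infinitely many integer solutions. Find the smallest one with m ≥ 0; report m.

gcd(1727, 1487):
  1727 = 1*1487 + 240
  1487 = 6*240 + 47
  240 = 5*47 + 5
  47 = 9*5 + 2
  5 = 2*2 + 1
  2 = 2*1
so gcd(1727, 1487) = 1.
1 divides 50, so solutions exist.
Back-substitute for Bézout coefficients:
  1 = 5 - 2*2
  ... = 1487*(-698) + 1727*(601)
Scale by 50/1 = 50: (m₀, n₀) = (-34900, 30050).
General solution: m = -34900 + 1727t, n = 30050 - 1487t for integer t.
m ≥ 0: smallest is -34900 mod 1727 = 1367 (at t = 21), with n = -1177.

1367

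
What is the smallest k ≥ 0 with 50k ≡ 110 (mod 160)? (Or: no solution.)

gcd(160, 50) = 10  (160 = 3*50 + 10, 50 = 5*10).
10 divides 110, so solutions exist.
Back-substituting, 50*(-3) + 160*(1) = 10.
So 50*(-3) ≡ 10 (mod 160); multiply by 11: k ≡ -33 (mod 16).
Smallest nonnegative: k = -33 mod 16 = 15.

15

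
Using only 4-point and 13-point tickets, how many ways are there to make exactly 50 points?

Need nonnegative integers with 4j + 13k = 50.
gcd(4, 13) = 1, and 4·(-3) + 13·(1) = 1.
So (j₀, k₀) = (-150, 50); general j = -150 + 13t, k = 50 - 4t.
j ≥ 0 ⇒ t ≥ 12; k ≥ 0 ⇒ t ≤ 12. That's 1 value of t.

1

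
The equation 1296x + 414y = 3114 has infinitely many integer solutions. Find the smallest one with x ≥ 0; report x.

4

gcd(1296, 414):
  1296 = 3·414 + 54
  414 = 7·54 + 36
  54 = 1·36 + 18
  36 = 2·18
so gcd(1296, 414) = 18.
18 divides 3114, so solutions exist.
Back-substitute for Bézout coefficients:
  18 = 54 - 1·36
  ... = 1296·(8) + 414·(-25)
Scale by 3114/18 = 173: (x₀, y₀) = (1384, -4325).
General solution: x = 1384 + 23t, y = -4325 - 72t for integer t.
x ≥ 0: smallest is 1384 mod 23 = 4 (at t = -60), with y = -5.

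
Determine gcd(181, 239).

gcd(239, 181) = 1  (239 = 1×181 + 58, 181 = 3×58 + 7, 58 = 8×7 + 2, 7 = 3×2 + 1, 2 = 2×1).

1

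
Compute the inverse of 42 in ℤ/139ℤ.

gcd(139, 42) = 1.
By Bézout, 42×(-43) + 139×(13) = 1.
So 42×-43 ≡ 1 (mod 139), and -43 mod 139 = 96.

96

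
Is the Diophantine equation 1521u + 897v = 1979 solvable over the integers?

no

gcd(1521, 897) = 39  (1521 = 1·897 + 624, 897 = 1·624 + 273, 624 = 2·273 + 78, 273 = 3·78 + 39, 78 = 2·39).
39 does not divide 1979 (remainder 29), so no integer solutions.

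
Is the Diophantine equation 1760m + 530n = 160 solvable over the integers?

gcd(1760, 530) = 10.
10 divides 160, so integer solutions exist.

yes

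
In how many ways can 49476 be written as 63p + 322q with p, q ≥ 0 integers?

gcd(322, 63) = 7  (322 = 5*63 + 7, 63 = 9*7).
Back-substituting, 63*(-5) + 322*(1) = 7.
Scale by 7068: one solution is (-35340, 7068). Reduce p mod 46: (34, 147).
General: p = 34 + 46t, q = 147 - 9t.
p ≥ 0 ⇒ t ≥ 0; q ≥ 0 ⇒ t ≤ 16. So t ∈ [0, 16]: 17 solutions.

17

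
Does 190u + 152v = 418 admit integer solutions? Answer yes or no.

gcd(190, 152) = 38.
38 divides 418, so integer solutions exist.

yes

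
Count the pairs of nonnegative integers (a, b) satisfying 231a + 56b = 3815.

gcd(231, 56):
  231 = 4*56 + 7
  56 = 8*7
so gcd(231, 56) = 7.
Back-substitute for Bézout coefficients:
  7 = 231 - 4*56
  ... = 231*(1) + 56*(-4)
Scale by 545: one solution is (545, -2180). Reduce a mod 8: (1, 64).
General: a = 1 + 8t, b = 64 - 33t.
a ≥ 0 ⇒ t ≥ 0; b ≥ 0 ⇒ t ≤ 1. So t ∈ [0, 1]: 2 solutions.

2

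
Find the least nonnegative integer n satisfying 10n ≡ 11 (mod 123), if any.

gcd(123, 10) = 1  (123 = 12*10 + 3, 10 = 3*3 + 1, 3 = 3*1).
1 divides 11, so solutions exist.
Back-substituting, 10*(37) + 123*(-3) = 1.
So 10*(37) ≡ 1 (mod 123); multiply by 11: n ≡ 407 (mod 123).
Smallest nonnegative: n = 407 mod 123 = 38.

38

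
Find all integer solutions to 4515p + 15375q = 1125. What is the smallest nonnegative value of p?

gcd(15375, 4515):
  15375 = 3×4515 + 1830
  4515 = 2×1830 + 855
  1830 = 2×855 + 120
  855 = 7×120 + 15
  120 = 8×15
so gcd(15375, 4515) = 15.
15 divides 1125, so solutions exist.
Back-substitute for Bézout coefficients:
  15 = 855 - 7×120
  ... = 4515×(126) + 15375×(-37)
Scale by 1125/15 = 75: (p₀, q₀) = (9450, -2775).
General solution: p = 9450 + 1025t, q = -2775 - 301t for integer t.
p ≥ 0: smallest is 9450 mod 1025 = 225 (at t = -9), with q = -66.

225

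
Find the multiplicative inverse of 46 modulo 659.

43

gcd(659, 46):
  659 = 14·46 + 15
  46 = 3·15 + 1
  15 = 15·1
so gcd(659, 46) = 1.
Back-substitute for Bézout coefficients:
  1 = 46 - 3·15
  ... = 46·(43) + 659·(-3)
So 46·43 ≡ 1 (mod 659), and 43 mod 659 = 43.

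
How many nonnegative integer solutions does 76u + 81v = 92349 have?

15

gcd(81, 76) = 1.
By Bézout, 76×(16) + 81×(-15) = 1.
One solution: (63, 1081).
General: u = 63 + 81t, v = 1081 - 76t.
u ≥ 0 ⇒ t ≥ 0; v ≥ 0 ⇒ t ≤ 14. So t ∈ [0, 14]: 15 solutions.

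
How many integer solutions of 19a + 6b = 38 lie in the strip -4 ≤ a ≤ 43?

8

gcd(19, 6) = 1  (19 = 3*6 + 1, 6 = 6*1).
Back-substituting, 19*(1) + 6*(-3) = 1.
Scale by 38: particular solution (38, -114); reduce a mod 6: (2, 0).
General solution: a = 2 + 6t, b = 0 - 19t for integer t.
-4 ≤ 2 + 6t ≤ 43 gives t ∈ [-1, 6], which is 8 values.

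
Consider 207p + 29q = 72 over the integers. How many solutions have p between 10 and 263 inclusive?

9

gcd(207, 29) = 1  (207 = 7×29 + 4, 29 = 7×4 + 1, 4 = 4×1).
Back-substituting, 207×(-7) + 29×(50) = 1.
Scale by 72: particular solution (-504, 3600); reduce p mod 29: (18, -126).
General solution: p = 18 + 29t, q = -126 - 207t for integer t.
10 ≤ 18 + 29t ≤ 263 gives t ∈ [0, 8], which is 9 values.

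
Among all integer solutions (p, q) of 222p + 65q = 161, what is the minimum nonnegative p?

18

gcd(222, 65) = 1  (222 = 3×65 + 27, 65 = 2×27 + 11, 27 = 2×11 + 5, 11 = 2×5 + 1, 5 = 5×1).
1 divides 161, so solutions exist.
Back-substituting, 222×(-12) + 65×(41) = 1.
Scale by 161/1 = 161: (p₀, q₀) = (-1932, 6601).
General solution: p = -1932 + 65t, q = 6601 - 222t for integer t.
p ≥ 0: smallest is -1932 mod 65 = 18 (at t = 30), with q = -59.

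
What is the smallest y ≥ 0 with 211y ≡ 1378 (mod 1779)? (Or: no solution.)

gcd(1779, 211):
  1779 = 8×211 + 91
  211 = 2×91 + 29
  91 = 3×29 + 4
  29 = 7×4 + 1
  4 = 4×1
so gcd(1779, 211) = 1.
1 divides 1378, so solutions exist.
Back-substitute for Bézout coefficients:
  1 = 29 - 7×4
  ... = 211×(430) + 1779×(-51)
So 211×(430) ≡ 1 (mod 1779); multiply by 1378: y ≡ 592540 (mod 1779).
Smallest nonnegative: y = 592540 mod 1779 = 133.

133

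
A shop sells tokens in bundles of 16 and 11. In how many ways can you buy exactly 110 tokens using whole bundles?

1

Need nonnegative integers with 16j + 11k = 110.
gcd(16, 11) = 1, and 16·(-2) + 11·(3) = 1.
So (j₀, k₀) = (-220, 330); general j = -220 + 11t, k = 330 - 16t.
j ≥ 0 ⇒ t ≥ 20; k ≥ 0 ⇒ t ≤ 20. That's 1 value of t.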